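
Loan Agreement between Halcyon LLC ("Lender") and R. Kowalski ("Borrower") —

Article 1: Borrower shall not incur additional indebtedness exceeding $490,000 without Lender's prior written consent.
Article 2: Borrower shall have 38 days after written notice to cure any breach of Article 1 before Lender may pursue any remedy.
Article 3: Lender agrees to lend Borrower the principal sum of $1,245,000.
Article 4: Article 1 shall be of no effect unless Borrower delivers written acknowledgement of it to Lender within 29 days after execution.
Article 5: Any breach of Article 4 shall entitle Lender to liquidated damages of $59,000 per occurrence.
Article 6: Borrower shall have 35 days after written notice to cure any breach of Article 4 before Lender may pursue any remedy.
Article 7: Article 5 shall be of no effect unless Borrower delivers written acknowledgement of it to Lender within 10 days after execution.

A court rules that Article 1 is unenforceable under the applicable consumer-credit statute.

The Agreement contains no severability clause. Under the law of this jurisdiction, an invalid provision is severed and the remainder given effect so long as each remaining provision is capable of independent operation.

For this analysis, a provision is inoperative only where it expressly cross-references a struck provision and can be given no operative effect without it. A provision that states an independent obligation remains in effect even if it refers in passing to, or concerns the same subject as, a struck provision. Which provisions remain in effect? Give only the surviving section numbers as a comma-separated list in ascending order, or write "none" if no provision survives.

3

Article 1 is struck. Article 2 has no operative effect of its own apart from Article 1 and is therefore inoperative. Article 4 operates only by reference to Article 1, so it falls with Article 1. Article 5 operates only by reference to Article 4, so it falls with Article 4. The only function of Article 6 is the cure period for breach of Article 4, so it cannot stand once Article 4 is removed. Article 7 merely fixes the acknowledgement condition for Article 5; with Article 5 gone it has nothing to operate on and falls away. With no severability clause, the stated default rule severs what cannot stand and enforces each remaining provision that can operate on its own. Only Article 3 remains in effect.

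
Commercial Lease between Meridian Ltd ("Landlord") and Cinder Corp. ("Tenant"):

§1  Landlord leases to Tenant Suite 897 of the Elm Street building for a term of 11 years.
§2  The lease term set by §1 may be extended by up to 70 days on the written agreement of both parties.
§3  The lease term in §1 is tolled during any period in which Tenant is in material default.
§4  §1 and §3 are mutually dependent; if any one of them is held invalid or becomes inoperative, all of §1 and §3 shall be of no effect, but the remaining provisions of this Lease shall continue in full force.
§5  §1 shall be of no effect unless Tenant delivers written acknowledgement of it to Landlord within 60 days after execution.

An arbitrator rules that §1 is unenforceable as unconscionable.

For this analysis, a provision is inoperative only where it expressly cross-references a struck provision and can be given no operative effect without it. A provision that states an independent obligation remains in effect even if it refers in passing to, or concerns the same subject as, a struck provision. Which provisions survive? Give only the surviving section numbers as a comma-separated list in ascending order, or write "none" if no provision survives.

4

§1 is struck. §2 operates only by reference to §1, so it falls with §1. §3 operates only by reference to §1, so it falls with §1. §5 operates only by reference to §1, so it falls with §1. §4 declares §1 and §3 mutually dependent; since one of them has fallen, all of them are of no effect. The remainder continues in force under §4. Only §4 remains in effect.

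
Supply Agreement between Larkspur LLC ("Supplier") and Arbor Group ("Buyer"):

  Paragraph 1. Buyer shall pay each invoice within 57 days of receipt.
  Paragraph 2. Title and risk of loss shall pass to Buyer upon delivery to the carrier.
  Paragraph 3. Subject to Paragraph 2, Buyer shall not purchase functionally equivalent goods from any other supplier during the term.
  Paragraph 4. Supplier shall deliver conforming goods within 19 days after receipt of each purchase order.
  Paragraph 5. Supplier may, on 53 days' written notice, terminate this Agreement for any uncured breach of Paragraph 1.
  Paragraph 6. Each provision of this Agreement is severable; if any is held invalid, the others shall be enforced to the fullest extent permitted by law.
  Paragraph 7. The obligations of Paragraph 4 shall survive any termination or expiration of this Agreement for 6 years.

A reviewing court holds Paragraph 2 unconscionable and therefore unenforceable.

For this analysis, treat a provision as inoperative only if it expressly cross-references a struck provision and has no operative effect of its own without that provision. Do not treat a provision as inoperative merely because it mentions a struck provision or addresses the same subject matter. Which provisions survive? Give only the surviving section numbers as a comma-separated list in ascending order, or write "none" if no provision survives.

1, 3, 4, 5, 6, 7

Paragraph 2 is struck. Although Paragraph 3 refers to Paragraph 2, its operative terms do not depend on Paragraph 2, so it remains in effect. Nothing else in the Agreement is defined by reference to Paragraph 2. Paragraph 6 is a severability clause and preserves every provision that can still be given independent effect. Paragraph 1, Paragraph 3, Paragraph 4, Paragraph 5, Paragraph 6, and Paragraph 7 remain in effect.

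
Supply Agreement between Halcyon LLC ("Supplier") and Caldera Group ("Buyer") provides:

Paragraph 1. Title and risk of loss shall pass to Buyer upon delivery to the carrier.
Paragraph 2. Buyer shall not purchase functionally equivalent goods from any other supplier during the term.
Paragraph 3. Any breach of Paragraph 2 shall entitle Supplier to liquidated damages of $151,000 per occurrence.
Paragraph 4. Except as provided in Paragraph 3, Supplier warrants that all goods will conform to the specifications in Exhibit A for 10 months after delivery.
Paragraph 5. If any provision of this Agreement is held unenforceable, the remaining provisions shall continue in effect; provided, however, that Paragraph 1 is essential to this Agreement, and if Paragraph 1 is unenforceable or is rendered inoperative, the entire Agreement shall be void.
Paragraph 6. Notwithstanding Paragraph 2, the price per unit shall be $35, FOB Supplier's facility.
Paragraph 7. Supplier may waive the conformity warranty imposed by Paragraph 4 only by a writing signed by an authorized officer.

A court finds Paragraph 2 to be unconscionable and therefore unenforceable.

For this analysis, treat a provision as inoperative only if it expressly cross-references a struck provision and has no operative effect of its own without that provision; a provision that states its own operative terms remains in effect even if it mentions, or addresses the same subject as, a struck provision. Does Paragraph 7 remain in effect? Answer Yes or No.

Yes

Paragraph 2 is struck. The whole of Paragraph 3 is the liquidated-damages amount, defined by reference to Paragraph 2, so Paragraph 3 cannot stand once Paragraph 2 is removed. Paragraph 6 mentions Paragraph 2 but its own obligation stands independently of Paragraph 2, so Paragraph 6 is not affected. Although Paragraph 4 refers to Paragraph 3, its operative terms do not depend on Paragraph 3, so it remains in effect. Paragraph 5 makes Paragraph 1 an essential term, but Paragraph 1 is unaffected, so the severability proviso in Paragraph 5 preserves the remaining provisions. Paragraph 1, Paragraph 4, Paragraph 5, Paragraph 6, and Paragraph 7 remain in effect. Paragraph 7 is among the surviving provisions, so the answer is yes.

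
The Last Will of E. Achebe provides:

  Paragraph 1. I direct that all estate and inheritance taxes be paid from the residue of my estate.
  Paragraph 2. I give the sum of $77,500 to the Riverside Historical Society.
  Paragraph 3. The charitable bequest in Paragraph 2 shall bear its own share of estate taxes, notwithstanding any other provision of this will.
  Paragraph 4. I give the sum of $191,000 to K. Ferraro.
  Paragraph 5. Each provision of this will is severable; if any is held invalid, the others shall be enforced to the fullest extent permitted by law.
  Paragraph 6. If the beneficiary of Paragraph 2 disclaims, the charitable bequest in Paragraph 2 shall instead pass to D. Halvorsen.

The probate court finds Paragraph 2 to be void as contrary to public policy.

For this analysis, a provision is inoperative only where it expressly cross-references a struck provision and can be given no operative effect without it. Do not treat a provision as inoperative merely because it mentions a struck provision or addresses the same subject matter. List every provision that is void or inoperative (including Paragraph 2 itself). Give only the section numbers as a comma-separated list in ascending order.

Paragraph 2 is struck. Paragraph 3 has no operative effect of its own apart from Paragraph 2 and is therefore inoperative. The only function of Paragraph 6 is the alternative disposition for Paragraph 2, so it cannot stand once Paragraph 2 is removed. Paragraph 5 is a severability clause and preserves every provision that can still be given independent effect. That leaves Paragraph 1, Paragraph 4, and Paragraph 5 in effect.

2, 3, 6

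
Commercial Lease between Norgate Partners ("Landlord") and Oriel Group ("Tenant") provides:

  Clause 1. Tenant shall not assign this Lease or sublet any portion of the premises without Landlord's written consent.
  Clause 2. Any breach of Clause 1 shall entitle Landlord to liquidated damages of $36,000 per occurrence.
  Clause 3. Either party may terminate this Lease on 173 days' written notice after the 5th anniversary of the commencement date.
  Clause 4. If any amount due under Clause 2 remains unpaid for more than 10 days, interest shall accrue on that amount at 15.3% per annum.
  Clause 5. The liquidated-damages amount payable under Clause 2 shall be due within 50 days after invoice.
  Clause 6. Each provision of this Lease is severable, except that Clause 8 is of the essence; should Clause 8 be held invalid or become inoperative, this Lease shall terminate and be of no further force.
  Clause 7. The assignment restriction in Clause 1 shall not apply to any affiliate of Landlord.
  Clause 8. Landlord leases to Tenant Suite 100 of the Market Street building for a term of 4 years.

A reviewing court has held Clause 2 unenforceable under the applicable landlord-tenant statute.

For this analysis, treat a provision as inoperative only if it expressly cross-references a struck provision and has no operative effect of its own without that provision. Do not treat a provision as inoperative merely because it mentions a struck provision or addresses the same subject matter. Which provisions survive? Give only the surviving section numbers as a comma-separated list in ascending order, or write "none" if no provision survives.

1, 3, 6, 7, 8

Clause 2 is struck. Clause 4 has no operative effect of its own apart from Clause 2 and is therefore inoperative. The whole of Clause 5 is the payment deadline for the liquidated-damages amount, defined by reference to Clause 2, so Clause 5 cannot stand once Clause 2 is removed. Clause 6 makes Clause 8 an essential term, but Clause 8 is unaffected, so the severability proviso in Clause 6 preserves the remaining provisions. That leaves Clause 1, Clause 3, Clause 6, Clause 7, and Clause 8 in effect.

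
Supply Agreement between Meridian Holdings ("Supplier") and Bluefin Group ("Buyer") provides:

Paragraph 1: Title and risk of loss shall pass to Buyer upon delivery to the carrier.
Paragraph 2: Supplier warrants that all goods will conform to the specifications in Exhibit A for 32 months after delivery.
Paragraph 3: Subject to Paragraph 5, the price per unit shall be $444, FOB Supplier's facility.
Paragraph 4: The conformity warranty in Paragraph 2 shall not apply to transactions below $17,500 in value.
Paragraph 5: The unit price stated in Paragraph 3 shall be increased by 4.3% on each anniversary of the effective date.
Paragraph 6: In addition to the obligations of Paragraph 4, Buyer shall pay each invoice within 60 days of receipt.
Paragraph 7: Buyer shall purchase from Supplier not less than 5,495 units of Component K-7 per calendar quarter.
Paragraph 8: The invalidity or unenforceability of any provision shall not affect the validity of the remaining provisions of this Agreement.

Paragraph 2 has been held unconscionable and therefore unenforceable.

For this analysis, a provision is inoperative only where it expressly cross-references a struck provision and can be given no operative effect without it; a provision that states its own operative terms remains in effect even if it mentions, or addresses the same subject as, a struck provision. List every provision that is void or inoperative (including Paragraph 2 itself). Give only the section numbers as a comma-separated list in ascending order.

Paragraph 2 is struck. The whole of Paragraph 4 is the carve-out from the conformity warranty, defined by reference to Paragraph 2, so Paragraph 4 cannot stand once Paragraph 2 is removed. Although Paragraph 6 refers to Paragraph 4, its operative terms do not depend on Paragraph 4, so it remains in effect. Under the severability clause in Paragraph 8, the remaining provisions continue in force. Paragraph 1, Paragraph 3, Paragraph 5, Paragraph 6, Paragraph 7, and Paragraph 8 remain in effect.

2, 4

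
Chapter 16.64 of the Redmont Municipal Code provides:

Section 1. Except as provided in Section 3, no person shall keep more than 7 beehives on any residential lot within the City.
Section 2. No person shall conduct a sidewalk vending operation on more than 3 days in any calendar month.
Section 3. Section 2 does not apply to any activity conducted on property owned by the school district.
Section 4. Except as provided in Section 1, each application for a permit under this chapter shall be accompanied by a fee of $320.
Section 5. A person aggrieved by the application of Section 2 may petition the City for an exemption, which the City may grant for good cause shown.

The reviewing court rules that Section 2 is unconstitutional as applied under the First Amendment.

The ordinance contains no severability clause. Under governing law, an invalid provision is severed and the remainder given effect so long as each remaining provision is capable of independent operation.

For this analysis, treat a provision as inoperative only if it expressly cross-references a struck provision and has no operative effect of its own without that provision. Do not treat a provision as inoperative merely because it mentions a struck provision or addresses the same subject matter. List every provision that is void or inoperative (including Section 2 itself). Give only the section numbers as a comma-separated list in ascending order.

Section 2 is struck. Section 3 operates only by reference to Section 2, so it falls with Section 2. Section 5 has no operative effect of its own apart from Section 2 and is therefore inoperative. Although Section 1 refers to Section 3, its operative terms do not depend on Section 3, so it remains in effect. With no severability clause, the stated default rule severs what cannot stand and enforces each remaining provision that can operate on its own. The provisions still in force are Section 1 and Section 4.

2, 3, 5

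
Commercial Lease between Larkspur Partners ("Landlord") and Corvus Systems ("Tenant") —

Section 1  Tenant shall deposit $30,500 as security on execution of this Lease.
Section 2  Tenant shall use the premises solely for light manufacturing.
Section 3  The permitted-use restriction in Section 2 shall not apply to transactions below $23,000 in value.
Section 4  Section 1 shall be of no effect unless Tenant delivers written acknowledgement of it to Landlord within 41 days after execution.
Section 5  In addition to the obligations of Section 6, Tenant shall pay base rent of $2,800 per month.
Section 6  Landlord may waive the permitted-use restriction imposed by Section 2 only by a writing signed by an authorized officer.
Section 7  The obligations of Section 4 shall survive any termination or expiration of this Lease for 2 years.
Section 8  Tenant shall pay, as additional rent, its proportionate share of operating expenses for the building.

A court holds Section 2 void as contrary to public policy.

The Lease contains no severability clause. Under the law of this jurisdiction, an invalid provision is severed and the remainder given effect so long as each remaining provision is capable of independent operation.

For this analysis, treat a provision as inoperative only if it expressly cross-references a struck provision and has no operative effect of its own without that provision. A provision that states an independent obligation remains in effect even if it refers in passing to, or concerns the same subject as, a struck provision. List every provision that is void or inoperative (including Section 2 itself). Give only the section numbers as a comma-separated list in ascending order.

Section 2 is struck. Section 3 operates only by reference to Section 2, so it falls with Section 2. Section 6 has no operative effect of its own apart from Section 2 and is therefore inoperative. Although Section 5 refers to Section 6, its operative terms do not depend on Section 6, so it remains in effect. With no severability clause, the stated default rule severs what cannot stand and enforces each remaining provision that can operate on its own. That leaves Section 1, Section 4, Section 5, Section 7, and Section 8 in effect.

2, 3, 6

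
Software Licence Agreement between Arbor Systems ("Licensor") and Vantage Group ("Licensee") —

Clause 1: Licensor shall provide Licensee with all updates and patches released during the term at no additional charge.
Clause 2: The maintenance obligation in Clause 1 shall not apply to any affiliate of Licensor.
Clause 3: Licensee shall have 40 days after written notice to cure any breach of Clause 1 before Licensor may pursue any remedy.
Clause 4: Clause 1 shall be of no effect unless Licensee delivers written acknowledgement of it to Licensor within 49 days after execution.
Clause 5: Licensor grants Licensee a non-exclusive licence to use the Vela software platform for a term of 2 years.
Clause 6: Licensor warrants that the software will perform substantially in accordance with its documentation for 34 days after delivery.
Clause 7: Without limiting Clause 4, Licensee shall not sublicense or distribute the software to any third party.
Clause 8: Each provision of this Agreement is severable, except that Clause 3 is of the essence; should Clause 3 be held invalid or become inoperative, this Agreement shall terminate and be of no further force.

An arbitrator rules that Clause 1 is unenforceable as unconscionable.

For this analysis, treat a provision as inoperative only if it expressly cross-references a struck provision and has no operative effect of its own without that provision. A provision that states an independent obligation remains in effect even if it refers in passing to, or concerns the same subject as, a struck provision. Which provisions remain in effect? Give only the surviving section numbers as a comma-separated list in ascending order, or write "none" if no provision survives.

Clause 1 is struck. Clause 2 has no operative effect of its own apart from Clause 1 and is therefore inoperative. Clause 3 merely fixes the cure period for breach of Clause 1; with Clause 1 gone it has nothing to operate on and falls away. Clause 4 operates only by reference to Clause 1, so it falls with Clause 1. Clause 8 makes Clause 3 an essential term, and Clause 3 has been rendered inoperative by the cascade; under Clause 8, the entire Agreement is therefore void. No provision of the Agreement survives.

none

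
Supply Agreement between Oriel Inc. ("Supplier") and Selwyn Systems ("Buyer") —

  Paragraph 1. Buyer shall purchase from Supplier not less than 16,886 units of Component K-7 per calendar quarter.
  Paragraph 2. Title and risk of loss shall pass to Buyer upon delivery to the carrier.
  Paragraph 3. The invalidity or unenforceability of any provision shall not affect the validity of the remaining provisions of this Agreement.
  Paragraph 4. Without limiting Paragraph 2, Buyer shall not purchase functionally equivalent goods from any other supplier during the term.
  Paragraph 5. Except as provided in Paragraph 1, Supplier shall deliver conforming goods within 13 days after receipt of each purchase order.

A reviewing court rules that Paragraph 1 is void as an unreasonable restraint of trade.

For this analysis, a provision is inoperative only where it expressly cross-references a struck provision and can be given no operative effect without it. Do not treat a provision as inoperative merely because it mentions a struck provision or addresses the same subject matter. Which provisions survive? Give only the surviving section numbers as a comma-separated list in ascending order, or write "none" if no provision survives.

2, 3, 4, 5

Paragraph 1 is struck. Although Paragraph 5 refers to Paragraph 1, its operative terms do not depend on Paragraph 1, so it remains in effect. Nothing else in the Agreement is defined by reference to Paragraph 1. Under the severability clause in Paragraph 3, the remaining provisions continue in force. Paragraph 2, Paragraph 3, Paragraph 4, and Paragraph 5 remain in effect.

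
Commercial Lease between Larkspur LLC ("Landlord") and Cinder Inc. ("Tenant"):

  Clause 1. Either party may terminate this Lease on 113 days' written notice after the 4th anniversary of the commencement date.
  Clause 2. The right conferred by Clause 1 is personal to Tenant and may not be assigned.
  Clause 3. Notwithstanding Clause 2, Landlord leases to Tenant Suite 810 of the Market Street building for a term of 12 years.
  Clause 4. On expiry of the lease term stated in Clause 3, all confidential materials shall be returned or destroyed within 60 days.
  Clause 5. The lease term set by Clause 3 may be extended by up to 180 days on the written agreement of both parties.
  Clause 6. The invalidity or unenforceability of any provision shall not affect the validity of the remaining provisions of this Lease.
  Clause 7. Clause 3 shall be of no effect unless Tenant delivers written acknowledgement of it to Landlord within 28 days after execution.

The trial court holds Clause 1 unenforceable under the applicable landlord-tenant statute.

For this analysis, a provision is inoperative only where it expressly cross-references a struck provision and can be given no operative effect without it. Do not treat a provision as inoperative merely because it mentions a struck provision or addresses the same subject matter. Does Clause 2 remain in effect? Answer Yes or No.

No

Clause 1 is struck. Clause 2 operates only by reference to Clause 1, so it falls with Clause 1. Although Clause 3 refers to Clause 2, its operative terms do not depend on Clause 2, so it remains in effect. Clause 6 is a severability clause and preserves every provision that can still be given independent effect. The provisions still in force are Clause 3, Clause 4, Clause 5, Clause 6, and Clause 7. Clause 2 is among the inoperative provisions, so the answer is no.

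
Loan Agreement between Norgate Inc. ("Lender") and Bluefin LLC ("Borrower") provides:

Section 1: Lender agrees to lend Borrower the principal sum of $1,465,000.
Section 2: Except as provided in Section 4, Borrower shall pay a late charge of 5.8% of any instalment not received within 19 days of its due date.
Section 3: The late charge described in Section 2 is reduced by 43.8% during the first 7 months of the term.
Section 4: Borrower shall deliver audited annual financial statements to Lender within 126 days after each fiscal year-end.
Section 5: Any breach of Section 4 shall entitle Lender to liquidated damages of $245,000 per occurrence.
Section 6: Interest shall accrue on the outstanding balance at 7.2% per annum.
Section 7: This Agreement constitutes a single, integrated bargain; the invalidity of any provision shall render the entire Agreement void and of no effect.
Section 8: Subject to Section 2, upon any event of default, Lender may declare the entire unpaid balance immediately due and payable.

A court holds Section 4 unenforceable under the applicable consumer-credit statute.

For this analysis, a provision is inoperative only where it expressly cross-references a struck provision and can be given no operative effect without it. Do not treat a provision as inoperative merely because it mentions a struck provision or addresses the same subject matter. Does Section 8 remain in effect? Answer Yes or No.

Section 4 is struck. Section 5 operates only by reference to Section 4, so it falls with Section 4. Section 7 provides that the Agreement is not severable, so the invalidity of any one provision voids the entire Agreement. No provision of the Agreement survives. Section 8 is among the inoperative provisions, so the answer is no.

No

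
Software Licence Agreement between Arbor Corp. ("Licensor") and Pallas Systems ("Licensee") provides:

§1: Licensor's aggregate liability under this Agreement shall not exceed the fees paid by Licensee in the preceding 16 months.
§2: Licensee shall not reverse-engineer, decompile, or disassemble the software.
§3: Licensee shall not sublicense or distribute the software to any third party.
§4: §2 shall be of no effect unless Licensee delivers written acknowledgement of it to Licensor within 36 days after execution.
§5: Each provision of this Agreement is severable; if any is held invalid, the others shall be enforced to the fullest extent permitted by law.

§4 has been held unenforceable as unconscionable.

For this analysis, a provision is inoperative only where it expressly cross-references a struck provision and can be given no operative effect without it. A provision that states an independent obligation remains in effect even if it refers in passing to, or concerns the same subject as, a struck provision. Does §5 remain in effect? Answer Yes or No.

§4 is struck. Nothing else in the Agreement is defined by reference to §4. Under the severability clause in §5, the remaining provisions continue in force. The provisions still in force are §1, §2, §3, and §5. §5 is among the surviving provisions, so the answer is yes.

Yes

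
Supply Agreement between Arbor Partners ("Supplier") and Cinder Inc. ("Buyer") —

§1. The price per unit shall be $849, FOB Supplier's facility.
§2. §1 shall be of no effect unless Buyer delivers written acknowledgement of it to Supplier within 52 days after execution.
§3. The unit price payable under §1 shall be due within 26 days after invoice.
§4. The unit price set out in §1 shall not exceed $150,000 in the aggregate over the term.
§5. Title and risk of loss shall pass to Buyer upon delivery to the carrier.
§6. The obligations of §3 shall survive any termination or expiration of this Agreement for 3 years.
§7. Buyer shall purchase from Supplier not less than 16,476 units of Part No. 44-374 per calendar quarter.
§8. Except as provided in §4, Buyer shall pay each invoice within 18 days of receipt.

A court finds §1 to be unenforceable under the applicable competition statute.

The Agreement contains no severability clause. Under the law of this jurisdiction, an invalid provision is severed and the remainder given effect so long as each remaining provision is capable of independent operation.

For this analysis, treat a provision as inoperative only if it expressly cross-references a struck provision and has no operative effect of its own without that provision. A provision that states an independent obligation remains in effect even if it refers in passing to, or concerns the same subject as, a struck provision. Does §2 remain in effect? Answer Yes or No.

No

§1 is struck. §2 has no operative effect of its own apart from §1 and is therefore inoperative. The whole of §3 is the payment deadline for the unit price, defined by reference to §1, so §3 cannot stand once §1 is removed. §4 has no operative effect of its own apart from §1 and is therefore inoperative. §6 merely fixes the survival period for §3; with §3 gone it has nothing to operate on and falls away. §8 mentions §4 but its own obligation stands independently of §4, so §8 is not affected. Under the stated default rule, only provisions that cannot operate independently fall away; the rest are enforced. §5, §7, and §8 remain in effect. §2 is among the inoperative provisions, so the answer is no.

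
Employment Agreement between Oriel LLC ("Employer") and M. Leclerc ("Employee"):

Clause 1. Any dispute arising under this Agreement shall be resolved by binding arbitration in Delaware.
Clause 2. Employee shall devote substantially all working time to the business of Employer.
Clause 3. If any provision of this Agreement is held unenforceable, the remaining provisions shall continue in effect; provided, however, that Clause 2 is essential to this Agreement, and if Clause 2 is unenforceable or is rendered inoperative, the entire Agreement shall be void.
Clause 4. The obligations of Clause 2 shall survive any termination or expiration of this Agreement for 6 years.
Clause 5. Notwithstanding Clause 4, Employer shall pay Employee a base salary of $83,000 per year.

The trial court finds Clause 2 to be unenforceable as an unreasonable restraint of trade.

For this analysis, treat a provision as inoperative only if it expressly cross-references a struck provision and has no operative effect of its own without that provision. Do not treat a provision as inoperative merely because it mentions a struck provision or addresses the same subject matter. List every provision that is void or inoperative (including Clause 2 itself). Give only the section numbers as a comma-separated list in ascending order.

Clause 2 is struck. Clause 4 operates only by reference to Clause 2, so it falls with Clause 2. Clause 3 makes Clause 2 an essential term, and Clause 2 is the provision held invalid; under Clause 3, the entire Agreement is therefore void. No provision of the Agreement survives.

1, 2, 3, 4, 5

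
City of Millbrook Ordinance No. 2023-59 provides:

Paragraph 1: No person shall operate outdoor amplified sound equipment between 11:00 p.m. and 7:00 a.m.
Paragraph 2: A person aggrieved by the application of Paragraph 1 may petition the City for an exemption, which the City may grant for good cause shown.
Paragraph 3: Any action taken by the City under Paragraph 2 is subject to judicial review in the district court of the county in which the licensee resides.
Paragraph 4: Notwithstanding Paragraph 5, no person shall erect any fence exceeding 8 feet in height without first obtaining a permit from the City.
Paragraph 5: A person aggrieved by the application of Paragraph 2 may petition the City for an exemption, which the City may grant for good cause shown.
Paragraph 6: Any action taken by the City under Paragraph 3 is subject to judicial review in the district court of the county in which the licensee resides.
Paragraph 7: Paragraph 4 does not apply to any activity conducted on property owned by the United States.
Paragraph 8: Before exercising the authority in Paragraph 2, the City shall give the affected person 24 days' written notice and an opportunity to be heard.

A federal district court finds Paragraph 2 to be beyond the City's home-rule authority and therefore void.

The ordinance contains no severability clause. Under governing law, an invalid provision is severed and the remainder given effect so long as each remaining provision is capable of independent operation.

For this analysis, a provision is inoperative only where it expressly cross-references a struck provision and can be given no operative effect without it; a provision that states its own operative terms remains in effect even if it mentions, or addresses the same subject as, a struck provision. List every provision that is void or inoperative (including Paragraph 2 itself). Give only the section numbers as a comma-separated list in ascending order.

Paragraph 2 is struck. Paragraph 3 operates only by reference to Paragraph 2, so it falls with Paragraph 2. Paragraph 5 has no operative effect of its own apart from Paragraph 2 and is therefore inoperative. Paragraph 8 has no operative effect of its own apart from Paragraph 2 and is therefore inoperative. Paragraph 6 operates only by reference to Paragraph 3, so it falls with Paragraph 3. Paragraph 4 mentions Paragraph 5 but its own obligation stands independently of Paragraph 5, so Paragraph 4 is not affected. With no severability clause, the stated default rule severs what cannot stand and enforces each remaining provision that can operate on its own. Paragraph 1, Paragraph 4, and Paragraph 7 remain in effect.

2, 3, 5, 6, 8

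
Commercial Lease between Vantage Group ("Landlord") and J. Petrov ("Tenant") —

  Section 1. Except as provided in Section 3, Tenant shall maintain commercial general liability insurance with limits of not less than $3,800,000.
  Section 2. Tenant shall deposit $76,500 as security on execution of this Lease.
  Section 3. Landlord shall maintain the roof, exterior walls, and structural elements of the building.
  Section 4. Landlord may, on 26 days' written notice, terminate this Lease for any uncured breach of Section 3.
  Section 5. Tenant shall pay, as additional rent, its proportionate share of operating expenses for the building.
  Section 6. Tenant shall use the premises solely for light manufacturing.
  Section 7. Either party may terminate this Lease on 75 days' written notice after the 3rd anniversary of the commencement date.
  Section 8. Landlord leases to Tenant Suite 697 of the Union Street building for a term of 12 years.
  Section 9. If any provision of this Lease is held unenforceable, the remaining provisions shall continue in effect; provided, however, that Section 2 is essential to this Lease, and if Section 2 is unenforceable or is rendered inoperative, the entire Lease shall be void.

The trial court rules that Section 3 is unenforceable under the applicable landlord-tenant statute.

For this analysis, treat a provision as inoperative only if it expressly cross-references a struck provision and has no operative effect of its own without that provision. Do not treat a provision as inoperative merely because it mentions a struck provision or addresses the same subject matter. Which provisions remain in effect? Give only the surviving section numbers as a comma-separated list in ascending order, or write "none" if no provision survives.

1, 2, 5, 6, 7, 8, 9

Section 3 is struck. Section 4 has no operative effect of its own apart from Section 3 and is therefore inoperative. Although Section 1 refers to Section 3, its operative terms do not depend on Section 3, so it remains in effect. Section 9 makes Section 2 an essential term, but Section 2 is unaffected, so the severability proviso in Section 9 preserves the remaining provisions. The provisions still in force are Section 1, Section 2, Section 5, Section 6, Section 7, Section 8, and Section 9.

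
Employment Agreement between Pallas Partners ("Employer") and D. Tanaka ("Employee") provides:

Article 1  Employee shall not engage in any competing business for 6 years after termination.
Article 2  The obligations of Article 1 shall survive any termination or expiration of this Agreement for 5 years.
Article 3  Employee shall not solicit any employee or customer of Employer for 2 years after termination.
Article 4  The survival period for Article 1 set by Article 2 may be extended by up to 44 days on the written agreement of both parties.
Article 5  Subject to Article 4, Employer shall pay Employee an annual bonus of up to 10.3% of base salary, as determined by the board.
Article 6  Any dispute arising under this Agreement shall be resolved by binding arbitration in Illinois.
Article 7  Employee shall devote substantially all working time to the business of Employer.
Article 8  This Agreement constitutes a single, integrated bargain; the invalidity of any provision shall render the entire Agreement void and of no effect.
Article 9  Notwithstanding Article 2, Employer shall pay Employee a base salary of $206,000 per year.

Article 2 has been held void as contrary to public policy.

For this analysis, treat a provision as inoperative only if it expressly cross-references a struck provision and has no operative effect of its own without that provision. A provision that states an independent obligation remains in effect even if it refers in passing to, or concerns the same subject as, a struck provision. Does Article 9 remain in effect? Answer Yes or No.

No

Article 2 is struck. The whole of Article 4 is the extension of the survival period for Article 1, defined by reference to Article 2, so Article 4 cannot stand once Article 2 is removed. Article 8 provides that the Agreement is not severable, so the invalidity of any one provision voids the entire Agreement. No provision of the Agreement survives. Article 9 is among the inoperative provisions, so the answer is no.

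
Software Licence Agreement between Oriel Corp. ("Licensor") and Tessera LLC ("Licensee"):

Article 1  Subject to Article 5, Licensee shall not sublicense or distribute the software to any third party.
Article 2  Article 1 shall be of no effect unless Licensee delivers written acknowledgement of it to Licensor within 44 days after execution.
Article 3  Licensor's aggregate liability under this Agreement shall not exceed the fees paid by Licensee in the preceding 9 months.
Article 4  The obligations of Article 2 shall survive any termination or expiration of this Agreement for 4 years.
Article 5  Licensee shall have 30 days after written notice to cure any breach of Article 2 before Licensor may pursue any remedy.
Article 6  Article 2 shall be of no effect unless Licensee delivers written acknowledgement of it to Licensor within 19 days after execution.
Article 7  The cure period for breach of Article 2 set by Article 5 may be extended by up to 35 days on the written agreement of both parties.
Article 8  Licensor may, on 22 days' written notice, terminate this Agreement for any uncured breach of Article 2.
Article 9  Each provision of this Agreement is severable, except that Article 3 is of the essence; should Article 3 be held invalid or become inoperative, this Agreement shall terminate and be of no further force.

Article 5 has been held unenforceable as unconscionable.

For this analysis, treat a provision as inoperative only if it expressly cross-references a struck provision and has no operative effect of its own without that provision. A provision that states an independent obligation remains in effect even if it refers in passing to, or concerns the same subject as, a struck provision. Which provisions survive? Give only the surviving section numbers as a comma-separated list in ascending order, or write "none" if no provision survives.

1, 2, 3, 4, 6, 8, 9

Article 5 is struck. Article 7 operates only by reference to Article 5, so it falls with Article 5. Article 1 mentions Article 5 but its own obligation stands independently of Article 5, so Article 1 is not affected. Article 9 makes Article 3 an essential term, but Article 3 is unaffected, so the severability proviso in Article 9 preserves the remaining provisions. The provisions still in force are Article 1, Article 2, Article 3, Article 4, Article 6, Article 8, and Article 9.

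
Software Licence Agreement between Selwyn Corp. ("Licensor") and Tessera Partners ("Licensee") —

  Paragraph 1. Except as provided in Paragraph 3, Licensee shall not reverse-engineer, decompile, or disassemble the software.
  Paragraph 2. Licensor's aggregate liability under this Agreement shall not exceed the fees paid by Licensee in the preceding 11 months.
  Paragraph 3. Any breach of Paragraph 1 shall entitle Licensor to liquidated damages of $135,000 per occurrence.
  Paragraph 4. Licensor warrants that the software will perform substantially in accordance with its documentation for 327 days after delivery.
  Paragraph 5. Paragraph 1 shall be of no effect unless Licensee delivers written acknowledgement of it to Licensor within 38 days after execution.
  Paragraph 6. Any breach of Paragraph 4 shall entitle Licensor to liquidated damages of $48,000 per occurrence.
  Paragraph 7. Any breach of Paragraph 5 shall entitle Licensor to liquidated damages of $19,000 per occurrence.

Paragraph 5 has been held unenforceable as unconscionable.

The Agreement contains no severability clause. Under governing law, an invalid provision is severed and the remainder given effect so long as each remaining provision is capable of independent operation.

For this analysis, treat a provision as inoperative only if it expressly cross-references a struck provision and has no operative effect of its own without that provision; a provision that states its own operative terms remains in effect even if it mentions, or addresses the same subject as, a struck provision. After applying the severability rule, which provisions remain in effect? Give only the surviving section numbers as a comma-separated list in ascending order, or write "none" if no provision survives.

Paragraph 5 is struck. Paragraph 7 does nothing except set the liquidated-damages amount by reference to Paragraph 5; with Paragraph 5 gone it has no independent effect and is inoperative. Under the stated default rule, only provisions that cannot operate independently fall away; the rest are enforced. The provisions still in force are Paragraph 1, Paragraph 2, Paragraph 3, Paragraph 4, and Paragraph 6.

1, 2, 3, 4, 6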